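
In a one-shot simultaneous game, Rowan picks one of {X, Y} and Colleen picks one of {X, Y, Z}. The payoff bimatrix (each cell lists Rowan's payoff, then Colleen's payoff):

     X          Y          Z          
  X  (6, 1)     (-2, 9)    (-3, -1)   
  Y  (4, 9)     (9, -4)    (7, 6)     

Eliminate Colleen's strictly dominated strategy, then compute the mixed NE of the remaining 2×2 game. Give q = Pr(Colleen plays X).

q = 11/13

Colleen's strategy Z is strictly dominated by X: 1 > -1 and 9 > 6. Eliminate Z.
Colleen's mix must leave Rowan indifferent between X and Y.
  Rowan's payoff to X: q·6 + (1−q)·(-2) = 8q - 2
  Rowan's payoff to Y: q·4 + (1−q)·9 = -5q + 9
  8q - 2 = -5q + 9  ⇒  13q = 11  ⇒  q = 11/13.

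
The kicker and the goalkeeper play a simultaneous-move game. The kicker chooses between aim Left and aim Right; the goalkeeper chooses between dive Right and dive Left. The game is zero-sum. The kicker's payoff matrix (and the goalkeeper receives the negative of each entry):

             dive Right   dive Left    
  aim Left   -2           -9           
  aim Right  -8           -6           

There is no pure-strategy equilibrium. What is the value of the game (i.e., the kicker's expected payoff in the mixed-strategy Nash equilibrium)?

v = -20/3

In a mixed equilibrium the kicker is indifferent between aim Left and aim Right; this condition fixes q.
  the kicker's payoff to aim Left: q·(-2) + (1−q)·(-9) = 7q - 9
  the kicker's payoff to aim Right: q·(-8) + (1−q)·(-6) = -2q - 6
  7q - 9 = -2q - 6  ⇒  9q = 3  ⇒  q = 1/3.
The value is the kicker's expected payoff against this mix (using aim Left): (1/3)·(-2) + (2/3)·(-9) = -20/3.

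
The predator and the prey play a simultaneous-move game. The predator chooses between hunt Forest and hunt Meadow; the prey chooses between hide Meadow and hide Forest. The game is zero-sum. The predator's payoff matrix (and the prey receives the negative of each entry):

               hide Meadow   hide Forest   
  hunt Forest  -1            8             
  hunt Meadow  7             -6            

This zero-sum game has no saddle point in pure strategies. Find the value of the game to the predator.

v = 25/11

Set the predator's expected payoff from hunt Forest equal to that from hunt Meadow:
  the predator's payoff to hunt Forest: q·(-1) + (1−q)·8 = -9q + 8
  the predator's payoff to hunt Meadow: q·7 + (1−q)·(-6) = 13q - 6
  -9q + 8 = 13q - 6  ⇒  -22q = -14  ⇒  q = 7/11.
The value is the predator's expected payoff against this mix (using hunt Forest): (7/11)·(-1) + (4/11)·8 = 25/11.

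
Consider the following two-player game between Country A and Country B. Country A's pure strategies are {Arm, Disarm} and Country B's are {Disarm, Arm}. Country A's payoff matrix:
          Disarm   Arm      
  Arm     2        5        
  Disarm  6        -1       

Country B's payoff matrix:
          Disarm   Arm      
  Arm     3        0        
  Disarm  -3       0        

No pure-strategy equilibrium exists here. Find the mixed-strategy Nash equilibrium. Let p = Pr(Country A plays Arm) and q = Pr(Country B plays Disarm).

p = 1/2, q = 3/5

For Country B to be willing to mix, Country B must be indifferent between Disarm and Arm, which pins down Country A's mix.
  Country B's payoff to Disarm: p·3 + (1−p)·(-3) = 6p - 3
  Country B's payoff to Arm: p·0 + (1−p)·0 = 0
  6p - 3 = 0  ⇒  6p = 3  ⇒  p = 1/2.
For Country A to be willing to mix, Country A must be indifferent between Arm and Disarm, which pins down Country B's mix.
  Country A's payoff from Arm: q·2 + (1−q)·5 = -3q + 5
  Country A's payoff from Disarm: q·6 + (1−q)·(-1) = 7q - 1
  -3q + 5 = 7q - 1  ⇒  -10q = -6  ⇒  q = 3/5.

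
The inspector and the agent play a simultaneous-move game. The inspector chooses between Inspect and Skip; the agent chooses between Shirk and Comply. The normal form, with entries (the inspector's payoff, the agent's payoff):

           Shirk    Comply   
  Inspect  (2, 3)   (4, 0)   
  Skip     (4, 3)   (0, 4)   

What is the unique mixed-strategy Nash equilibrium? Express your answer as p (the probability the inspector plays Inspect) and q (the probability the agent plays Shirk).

p = 1/4, q = 2/3

Set the agent's expected payoff from Shirk equal to that from Comply:
  the agent's payoff from Shirk: p·3 + (1−p)·3 = 3
  the agent's payoff from Comply: p·0 + (1−p)·4 = -4p + 4
  3 = -4p + 4  ⇒  4p = 1  ⇒  p = 1/4.
In a mixed equilibrium the inspector is indifferent between Inspect and Skip; this condition fixes q.
  the inspector's payoff from Inspect: q·2 + (1−q)·4 = -2q + 4
  the inspector's payoff from Skip: q·4 + (1−q)·0 = 4q
  -2q + 4 = 4q  ⇒  -6q = -4  ⇒  q = 2/3.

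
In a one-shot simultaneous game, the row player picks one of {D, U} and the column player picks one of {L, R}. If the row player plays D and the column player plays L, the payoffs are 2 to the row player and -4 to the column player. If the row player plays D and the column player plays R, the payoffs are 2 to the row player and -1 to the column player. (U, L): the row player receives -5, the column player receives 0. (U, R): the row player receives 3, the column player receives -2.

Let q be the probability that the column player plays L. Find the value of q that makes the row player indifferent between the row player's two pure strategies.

q = 1/8

In a mixed equilibrium the row player is indifferent between D and U; this condition fixes q.
  the row player's payoff to D: q·2 + (1−q)·2 = 2
  the row player's payoff to U: q·(-5) + (1−q)·3 = -8q + 3
  2 = -8q + 3  ⇒  8q = 1  ⇒  q = 1/8.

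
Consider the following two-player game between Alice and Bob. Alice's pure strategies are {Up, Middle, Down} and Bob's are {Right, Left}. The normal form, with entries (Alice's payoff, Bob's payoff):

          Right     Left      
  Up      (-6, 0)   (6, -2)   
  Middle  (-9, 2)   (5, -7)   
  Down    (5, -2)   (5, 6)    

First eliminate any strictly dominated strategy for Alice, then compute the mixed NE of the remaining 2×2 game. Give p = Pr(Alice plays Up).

Alice's strategy Middle is strictly dominated by Up: -6 > -9 and 6 > 5. Eliminate Middle.
Set Bob's expected payoff from Right equal to that from Left:
  Bob's payoff from Right: p·0 + (1−p)·(-2) = 2p - 2
  Bob's payoff from Left: p·(-2) + (1−p)·6 = -8p + 6
  2p - 2 = -8p + 6  ⇒  10p = 8  ⇒  p = 4/5.

p = 4/5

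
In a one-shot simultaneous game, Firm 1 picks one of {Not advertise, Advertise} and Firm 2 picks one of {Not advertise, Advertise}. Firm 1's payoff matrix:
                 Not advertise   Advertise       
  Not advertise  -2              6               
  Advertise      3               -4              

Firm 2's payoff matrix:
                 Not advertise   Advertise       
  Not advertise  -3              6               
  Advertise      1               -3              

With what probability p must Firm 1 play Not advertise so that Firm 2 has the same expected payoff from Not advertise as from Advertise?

Firm 1's mix must leave Firm 2 indifferent between Not advertise and Advertise.
  Firm 2's expected payoff from Not advertise: p·(-3) + (1−p)·1 = -4p + 1
  Firm 2's expected payoff from Advertise: p·6 + (1−p)·(-3) = 9p - 3
  -4p + 1 = 9p - 3  ⇒  -13p = -4  ⇒  p = 4/13.

p = 4/13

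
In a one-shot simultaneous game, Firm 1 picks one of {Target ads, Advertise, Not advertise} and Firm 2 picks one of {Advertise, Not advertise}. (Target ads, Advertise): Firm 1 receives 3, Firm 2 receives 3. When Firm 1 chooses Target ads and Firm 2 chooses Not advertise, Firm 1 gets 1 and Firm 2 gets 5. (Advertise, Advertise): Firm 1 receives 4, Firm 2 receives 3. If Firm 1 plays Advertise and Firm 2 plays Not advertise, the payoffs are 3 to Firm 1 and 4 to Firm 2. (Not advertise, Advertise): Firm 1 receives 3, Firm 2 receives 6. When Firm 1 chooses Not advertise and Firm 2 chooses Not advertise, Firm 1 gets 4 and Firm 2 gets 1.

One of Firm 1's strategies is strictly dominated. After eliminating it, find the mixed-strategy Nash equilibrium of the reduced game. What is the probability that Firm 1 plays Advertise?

Firm 1's strategy Target ads is strictly dominated by Advertise: 4 > 3 and 3 > 1. Eliminate Target ads.
Firm 2's indifference between Advertise and Not advertise determines Firm 1's mixing probability p:
  Firm 2's payoff from Advertise: p·3 + (1−p)·6 = -3p + 6
  Firm 2's payoff from Not advertise: p·4 + (1−p)·1 = 3p + 1
  -3p + 6 = 3p + 1  ⇒  -6p = -5  ⇒  p = 5/6.

p = 5/6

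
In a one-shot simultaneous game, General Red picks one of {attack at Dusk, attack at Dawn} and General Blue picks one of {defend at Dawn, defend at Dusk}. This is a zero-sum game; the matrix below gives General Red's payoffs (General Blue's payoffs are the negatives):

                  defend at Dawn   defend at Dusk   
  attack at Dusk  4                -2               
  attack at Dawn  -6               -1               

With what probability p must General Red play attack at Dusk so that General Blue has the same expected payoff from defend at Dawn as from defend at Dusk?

General Red's mix must leave General Blue indifferent between defend at Dawn and defend at Dusk.
  General Blue's payoff from defend at Dawn: p·(-4) + (1−p)·6 = -10p + 6
  General Blue's payoff from defend at Dusk: p·2 + (1−p)·1 = p + 1
  -10p + 6 = p + 1  ⇒  -11p = -5  ⇒  p = 5/11.

p = 5/11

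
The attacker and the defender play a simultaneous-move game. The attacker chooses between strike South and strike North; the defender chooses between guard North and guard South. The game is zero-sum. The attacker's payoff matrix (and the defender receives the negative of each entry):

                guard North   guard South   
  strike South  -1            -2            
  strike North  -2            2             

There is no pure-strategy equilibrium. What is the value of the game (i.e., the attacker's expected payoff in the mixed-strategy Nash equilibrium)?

Set the attacker's expected payoff from strike South equal to that from strike North:
  the attacker's expected payoff from strike South: q·(-1) + (1−q)·(-2) = q - 2
  the attacker's expected payoff from strike North: q·(-2) + (1−q)·2 = -4q + 2
  q - 2 = -4q + 2  ⇒  5q = 4  ⇒  q = 4/5.
The value is the attacker's expected payoff against this mix (using strike South): (4/5)·(-1) + (1/5)·(-2) = -6/5.

v = -6/5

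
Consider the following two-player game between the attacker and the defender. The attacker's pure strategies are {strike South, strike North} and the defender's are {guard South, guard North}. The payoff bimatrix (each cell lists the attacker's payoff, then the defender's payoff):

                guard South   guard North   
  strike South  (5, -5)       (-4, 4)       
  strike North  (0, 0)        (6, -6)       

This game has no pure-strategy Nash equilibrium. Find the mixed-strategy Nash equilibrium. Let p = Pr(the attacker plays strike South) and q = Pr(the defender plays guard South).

p = 2/5, q = 2/3

Set the defender's expected payoff from guard South equal to that from guard North:
  the defender's payoff to guard South: p·(-5) + (1−p)·0 = -5p
  the defender's payoff to guard North: p·4 + (1−p)·(-6) = 10p - 6
  -5p = 10p - 6  ⇒  -15p = -6  ⇒  p = 2/5.
Set the attacker's expected payoff from strike South equal to that from strike North:
  the attacker's payoff from strike South: q·5 + (1−q)·(-4) = 9q - 4
  the attacker's payoff from strike North: q·0 + (1−q)·6 = -6q + 6
  9q - 4 = -6q + 6  ⇒  15q = 10  ⇒  q = 2/3.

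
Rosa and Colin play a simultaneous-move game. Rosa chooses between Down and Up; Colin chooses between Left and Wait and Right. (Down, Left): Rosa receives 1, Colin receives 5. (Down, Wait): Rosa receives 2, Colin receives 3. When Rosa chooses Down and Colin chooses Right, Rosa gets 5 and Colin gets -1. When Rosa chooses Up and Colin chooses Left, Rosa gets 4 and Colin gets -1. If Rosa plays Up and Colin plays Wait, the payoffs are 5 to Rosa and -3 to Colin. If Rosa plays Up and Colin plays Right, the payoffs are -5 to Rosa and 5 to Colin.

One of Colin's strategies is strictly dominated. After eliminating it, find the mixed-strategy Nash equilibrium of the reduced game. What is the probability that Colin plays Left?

Colin's strategy Wait is strictly dominated by Left: 5 > 3 and -1 > -3. Eliminate Wait.
Rosa's indifference between Down and Up determines Colin's mixing probability q:
  Rosa's payoff from Down: q·1 + (1−q)·5 = -4q + 5
  Rosa's payoff from Up: q·4 + (1−q)·(-5) = 9q - 5
  -4q + 5 = 9q - 5  ⇒  -13q = -10  ⇒  q = 10/13.

q = 10/13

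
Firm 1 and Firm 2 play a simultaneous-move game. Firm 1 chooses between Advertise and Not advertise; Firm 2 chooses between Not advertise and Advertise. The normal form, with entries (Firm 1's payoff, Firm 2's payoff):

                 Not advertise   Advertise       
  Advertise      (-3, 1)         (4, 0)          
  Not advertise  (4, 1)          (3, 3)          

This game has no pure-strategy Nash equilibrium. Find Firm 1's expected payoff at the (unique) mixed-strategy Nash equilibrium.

25/8

For Firm 1 to be willing to mix, Firm 1 must be indifferent between Advertise and Not advertise, which pins down Firm 2's mix.
  Firm 1's payoff from Advertise: q·(-3) + (1−q)·4 = -7q + 4
  Firm 1's payoff from Not advertise: q·4 + (1−q)·3 = q + 3
  -7q + 4 = q + 3  ⇒  -8q = -1  ⇒  q = 1/8.
At equilibrium Firm 1 is indifferent across rows, so Firm 1's payoff equals the payoff from Advertise: (1/8)·(-3) + (7/8)·4 = 25/8.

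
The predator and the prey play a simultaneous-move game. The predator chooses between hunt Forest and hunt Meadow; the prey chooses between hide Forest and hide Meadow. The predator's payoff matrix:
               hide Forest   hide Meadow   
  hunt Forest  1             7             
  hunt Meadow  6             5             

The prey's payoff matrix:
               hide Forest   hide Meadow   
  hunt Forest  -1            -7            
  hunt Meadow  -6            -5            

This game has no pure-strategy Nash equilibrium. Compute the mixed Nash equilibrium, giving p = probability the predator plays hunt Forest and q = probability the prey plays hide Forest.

In a mixed equilibrium the prey is indifferent between hide Forest and hide Meadow; this condition fixes p.
  the prey's payoff from hide Forest: p·(-1) + (1−p)·(-6) = 5p - 6
  the prey's payoff from hide Meadow: p·(-7) + (1−p)·(-5) = -2p - 5
  5p - 6 = -2p - 5  ⇒  7p = 1  ⇒  p = 1/7.
The predator's indifference between hunt Forest and hunt Meadow determines the prey's mixing probability q:
  the predator's expected payoff from hunt Forest: q·1 + (1−q)·7 = -6q + 7
  the predator's expected payoff from hunt Meadow: q·6 + (1−q)·5 = q + 5
  -6q + 7 = q + 5  ⇒  -7q = -2  ⇒  q = 2/7.

p = 1/7, q = 2/7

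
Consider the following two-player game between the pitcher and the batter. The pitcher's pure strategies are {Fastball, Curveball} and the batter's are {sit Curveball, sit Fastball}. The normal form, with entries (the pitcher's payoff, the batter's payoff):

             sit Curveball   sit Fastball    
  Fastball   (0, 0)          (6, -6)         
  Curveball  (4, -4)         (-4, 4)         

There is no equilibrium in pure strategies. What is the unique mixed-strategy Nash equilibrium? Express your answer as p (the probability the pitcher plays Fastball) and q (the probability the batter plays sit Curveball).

p = 4/7, q = 5/7

In a mixed equilibrium the batter is indifferent between sit Curveball and sit Fastball; this condition fixes p.
  the batter's payoff to sit Curveball: p·0 + (1−p)·(-4) = 4p - 4
  the batter's payoff to sit Fastball: p·(-6) + (1−p)·4 = -10p + 4
  4p - 4 = -10p + 4  ⇒  14p = 8  ⇒  p = 4/7.
The batter's mix must leave the pitcher indifferent between Fastball and Curveball.
  the pitcher's payoff from Fastball: q·0 + (1−q)·6 = -6q + 6
  the pitcher's payoff from Curveball: q·4 + (1−q)·(-4) = 8q - 4
  -6q + 6 = 8q - 4  ⇒  -14q = -10  ⇒  q = 5/7.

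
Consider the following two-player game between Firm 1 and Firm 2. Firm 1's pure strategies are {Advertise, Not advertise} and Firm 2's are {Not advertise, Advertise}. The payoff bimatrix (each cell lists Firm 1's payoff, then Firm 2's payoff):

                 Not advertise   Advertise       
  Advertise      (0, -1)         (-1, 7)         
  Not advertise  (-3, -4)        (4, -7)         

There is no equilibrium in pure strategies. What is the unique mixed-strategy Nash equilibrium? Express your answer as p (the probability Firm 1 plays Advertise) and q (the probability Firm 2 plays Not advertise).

Firm 1's mix must leave Firm 2 indifferent between Not advertise and Advertise.
  Firm 2's payoff to Not advertise: p·(-1) + (1−p)·(-4) = 3p - 4
  Firm 2's payoff to Advertise: p·7 + (1−p)·(-7) = 14p - 7
  3p - 4 = 14p - 7  ⇒  -11p = -3  ⇒  p = 3/11.
Firm 2's mix must leave Firm 1 indifferent between Advertise and Not advertise.
  Firm 1's payoff to Advertise: q·0 + (1−q)·(-1) = q - 1
  Firm 1's payoff to Not advertise: q·(-3) + (1−q)·4 = -7q + 4
  q - 1 = -7q + 4  ⇒  8q = 5  ⇒  q = 5/8.

p = 3/11, q = 5/8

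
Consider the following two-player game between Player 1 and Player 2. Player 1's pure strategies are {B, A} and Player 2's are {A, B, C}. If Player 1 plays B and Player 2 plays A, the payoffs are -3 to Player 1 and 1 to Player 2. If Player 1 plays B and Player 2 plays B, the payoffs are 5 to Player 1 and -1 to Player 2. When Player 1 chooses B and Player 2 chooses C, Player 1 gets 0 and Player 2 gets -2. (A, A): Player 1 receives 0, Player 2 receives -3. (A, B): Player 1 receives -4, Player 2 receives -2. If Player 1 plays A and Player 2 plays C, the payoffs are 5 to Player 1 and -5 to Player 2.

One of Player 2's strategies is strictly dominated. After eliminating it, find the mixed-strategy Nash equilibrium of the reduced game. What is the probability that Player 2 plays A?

q = 3/4

Player 2's strategy C is strictly dominated by B: -1 > -2 and -2 > -5. Eliminate C.
Player 2's mix must leave Player 1 indifferent between B and A.
  Player 1's payoff to B: q·(-3) + (1−q)·5 = -8q + 5
  Player 1's payoff to A: q·0 + (1−q)·(-4) = 4q - 4
  -8q + 5 = 4q - 4  ⇒  -12q = -9  ⇒  q = 3/4.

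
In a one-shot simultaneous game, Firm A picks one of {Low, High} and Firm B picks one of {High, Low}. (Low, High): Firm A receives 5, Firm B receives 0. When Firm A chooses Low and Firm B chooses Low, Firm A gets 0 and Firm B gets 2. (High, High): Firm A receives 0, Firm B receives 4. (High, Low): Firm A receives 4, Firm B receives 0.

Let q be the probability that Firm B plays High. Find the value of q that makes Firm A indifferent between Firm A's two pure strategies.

Set Firm A's expected payoff from Low equal to that from High:
  Firm A's payoff to Low: q·5 + (1−q)·0 = 5q
  Firm A's payoff to High: q·0 + (1−q)·4 = -4q + 4
  5q = -4q + 4  ⇒  9q = 4  ⇒  q = 4/9.

q = 4/9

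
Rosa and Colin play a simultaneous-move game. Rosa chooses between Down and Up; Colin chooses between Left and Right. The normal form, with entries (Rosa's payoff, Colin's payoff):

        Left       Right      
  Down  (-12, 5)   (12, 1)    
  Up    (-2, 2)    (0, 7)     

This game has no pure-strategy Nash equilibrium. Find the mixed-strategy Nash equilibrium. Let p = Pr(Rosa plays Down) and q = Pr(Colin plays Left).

In a mixed equilibrium Colin is indifferent between Left and Right; this condition fixes p.
  Colin's payoff to Left: p·5 + (1−p)·2 = 3p + 2
  Colin's payoff to Right: p·1 + (1−p)·7 = -6p + 7
  3p + 2 = -6p + 7  ⇒  9p = 5  ⇒  p = 5/9.
Rosa's indifference between Down and Up determines Colin's mixing probability q:
  Rosa's payoff from Down: q·(-12) + (1−q)·12 = -24q + 12
  Rosa's payoff from Up: q·(-2) + (1−q)·0 = -2q
  -24q + 12 = -2q  ⇒  -22q = -12  ⇒  q = 6/11.

p = 5/9, q = 6/11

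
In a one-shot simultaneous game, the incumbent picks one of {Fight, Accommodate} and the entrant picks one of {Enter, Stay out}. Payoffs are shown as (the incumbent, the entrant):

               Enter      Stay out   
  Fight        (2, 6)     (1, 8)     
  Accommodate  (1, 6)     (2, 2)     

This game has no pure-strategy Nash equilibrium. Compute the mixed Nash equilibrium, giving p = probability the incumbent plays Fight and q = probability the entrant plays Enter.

For the entrant to be willing to mix, the entrant must be indifferent between Enter and Stay out, which pins down the incumbent's mix.
  the entrant's payoff from Enter: p·6 + (1−p)·6 = 6
  the entrant's payoff from Stay out: p·8 + (1−p)·2 = 6p + 2
  6 = 6p + 2  ⇒  -6p = -4  ⇒  p = 2/3.
The incumbent's indifference between Fight and Accommodate determines the entrant's mixing probability q:
  the incumbent's payoff from Fight: q·2 + (1−q)·1 = q + 1
  the incumbent's payoff from Accommodate: q·1 + (1−q)·2 = -q + 2
  q + 1 = -q + 2  ⇒  2q = 1  ⇒  q = 1/2.

p = 2/3, q = 1/2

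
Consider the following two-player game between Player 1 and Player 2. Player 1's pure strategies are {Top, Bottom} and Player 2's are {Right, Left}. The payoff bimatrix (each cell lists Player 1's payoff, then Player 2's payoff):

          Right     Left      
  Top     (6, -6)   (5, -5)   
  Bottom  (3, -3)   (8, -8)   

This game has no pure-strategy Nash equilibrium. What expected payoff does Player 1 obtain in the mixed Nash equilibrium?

11/2

Player 2's mix must leave Player 1 indifferent between Top and Bottom.
  Player 1's payoff to Top: q·6 + (1−q)·5 = q + 5
  Player 1's payoff to Bottom: q·3 + (1−q)·8 = -5q + 8
  q + 5 = -5q + 8  ⇒  6q = 3  ⇒  q = 1/2.
At equilibrium Player 1 is indifferent across rows, so Player 1's payoff equals the payoff from Top: (1/2)·6 + (1/2)·5 = 11/2.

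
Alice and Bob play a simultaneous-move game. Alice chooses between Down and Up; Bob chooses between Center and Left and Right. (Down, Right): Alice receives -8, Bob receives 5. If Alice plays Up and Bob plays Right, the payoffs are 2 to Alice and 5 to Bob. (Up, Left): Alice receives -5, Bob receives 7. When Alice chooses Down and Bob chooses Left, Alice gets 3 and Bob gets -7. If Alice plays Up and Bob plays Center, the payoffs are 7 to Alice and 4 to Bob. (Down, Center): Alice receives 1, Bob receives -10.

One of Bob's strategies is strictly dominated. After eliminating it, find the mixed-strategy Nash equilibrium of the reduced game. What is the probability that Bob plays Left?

q = 5/9

Bob's strategy Center is strictly dominated by Left: -7 > -10 and 7 > 4. Eliminate Center.
Bob's mix must leave Alice indifferent between Down and Up.
  Alice's expected payoff from Down: q·3 + (1−q)·(-8) = 11q - 8
  Alice's expected payoff from Up: q·(-5) + (1−q)·2 = -7q + 2
  11q - 8 = -7q + 2  ⇒  18q = 10  ⇒  q = 5/9.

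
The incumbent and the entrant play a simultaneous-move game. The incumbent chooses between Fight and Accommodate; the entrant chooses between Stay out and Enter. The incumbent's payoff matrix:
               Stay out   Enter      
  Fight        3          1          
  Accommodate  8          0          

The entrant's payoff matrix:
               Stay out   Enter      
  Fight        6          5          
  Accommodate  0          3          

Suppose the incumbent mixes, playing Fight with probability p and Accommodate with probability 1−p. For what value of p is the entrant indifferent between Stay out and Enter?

p = 3/4

Set the entrant's expected payoff from Stay out equal to that from Enter:
  the entrant's payoff to Stay out: p·6 + (1−p)·0 = 6p
  the entrant's payoff to Enter: p·5 + (1−p)·3 = 2p + 3
  6p = 2p + 3  ⇒  4p = 3  ⇒  p = 3/4.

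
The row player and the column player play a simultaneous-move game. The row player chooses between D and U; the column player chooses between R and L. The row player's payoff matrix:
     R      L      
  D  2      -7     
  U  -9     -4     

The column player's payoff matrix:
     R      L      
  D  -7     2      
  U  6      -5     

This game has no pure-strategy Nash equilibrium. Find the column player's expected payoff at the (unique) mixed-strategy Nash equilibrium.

-23/20

For the column player to be willing to mix, the column player must be indifferent between R and L, which pins down the row player's mix.
  the column player's payoff from R: p·(-7) + (1−p)·6 = -13p + 6
  the column player's payoff from L: p·2 + (1−p)·(-5) = 7p - 5
  -13p + 6 = 7p - 5  ⇒  -20p = -11  ⇒  p = 11/20.
At equilibrium the column player is indifferent across columns, so the column player's payoff equals the payoff from R: (11/20)·(-7) + (9/20)·6 = -23/20.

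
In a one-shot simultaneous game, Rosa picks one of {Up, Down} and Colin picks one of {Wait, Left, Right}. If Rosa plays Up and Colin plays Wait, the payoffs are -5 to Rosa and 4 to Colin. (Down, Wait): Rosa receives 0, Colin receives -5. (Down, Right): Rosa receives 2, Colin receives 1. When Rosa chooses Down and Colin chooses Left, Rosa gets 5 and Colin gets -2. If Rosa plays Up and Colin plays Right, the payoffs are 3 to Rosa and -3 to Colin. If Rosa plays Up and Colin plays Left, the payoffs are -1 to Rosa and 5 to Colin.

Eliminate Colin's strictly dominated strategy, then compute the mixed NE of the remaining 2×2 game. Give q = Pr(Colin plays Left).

q = 1/7

Colin's strategy Wait is strictly dominated by Left: 5 > 4 and -2 > -5. Eliminate Wait.
In a mixed equilibrium Rosa is indifferent between Up and Down; this condition fixes q.
  Rosa's payoff to Up: q·(-1) + (1−q)·3 = -4q + 3
  Rosa's payoff to Down: q·5 + (1−q)·2 = 3q + 2
  -4q + 3 = 3q + 2  ⇒  -7q = -1  ⇒  q = 1/7.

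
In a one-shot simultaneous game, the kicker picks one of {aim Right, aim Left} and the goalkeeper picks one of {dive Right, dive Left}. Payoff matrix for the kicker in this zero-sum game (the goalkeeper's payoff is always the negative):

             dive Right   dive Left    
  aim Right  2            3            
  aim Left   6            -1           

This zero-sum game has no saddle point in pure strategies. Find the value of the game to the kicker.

In a mixed equilibrium the kicker is indifferent between aim Right and aim Left; this condition fixes q.
  the kicker's payoff to aim Right: q·2 + (1−q)·3 = -q + 3
  the kicker's payoff to aim Left: q·6 + (1−q)·(-1) = 7q - 1
  -q + 3 = 7q - 1  ⇒  -8q = -4  ⇒  q = 1/2.
The value is the kicker's expected payoff against this mix (using aim Right): (1/2)·2 + (1/2)·3 = 5/2.

v = 5/2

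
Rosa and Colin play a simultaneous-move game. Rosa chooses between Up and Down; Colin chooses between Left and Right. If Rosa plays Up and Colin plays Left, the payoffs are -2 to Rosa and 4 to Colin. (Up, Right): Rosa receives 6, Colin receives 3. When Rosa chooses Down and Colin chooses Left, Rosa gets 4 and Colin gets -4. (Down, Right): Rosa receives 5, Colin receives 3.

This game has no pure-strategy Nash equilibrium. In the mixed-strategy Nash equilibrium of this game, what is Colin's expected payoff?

Set Colin's expected payoff from Left equal to that from Right:
  Colin's payoff from Left: p·4 + (1−p)·(-4) = 8p - 4
  Colin's payoff from Right: p·3 + (1−p)·3 = 3
  8p - 4 = 3  ⇒  8p = 7  ⇒  p = 7/8.
At equilibrium Colin is indifferent across columns, so Colin's payoff equals the payoff from Left: (7/8)·4 + (1/8)·(-4) = 3.

3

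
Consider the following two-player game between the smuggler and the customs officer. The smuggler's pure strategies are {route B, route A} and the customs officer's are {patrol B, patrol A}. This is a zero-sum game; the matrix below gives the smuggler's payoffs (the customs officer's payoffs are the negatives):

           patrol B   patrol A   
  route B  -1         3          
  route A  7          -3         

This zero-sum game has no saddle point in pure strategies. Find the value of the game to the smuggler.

v = 9/7

The customs officer's mix must leave the smuggler indifferent between route B and route A.
  the smuggler's expected payoff from route B: q·(-1) + (1−q)·3 = -4q + 3
  the smuggler's expected payoff from route A: q·7 + (1−q)·(-3) = 10q - 3
  -4q + 3 = 10q - 3  ⇒  -14q = -6  ⇒  q = 3/7.
The value is the smuggler's expected payoff against this mix (using route B): (3/7)·(-1) + (4/7)·3 = 9/7.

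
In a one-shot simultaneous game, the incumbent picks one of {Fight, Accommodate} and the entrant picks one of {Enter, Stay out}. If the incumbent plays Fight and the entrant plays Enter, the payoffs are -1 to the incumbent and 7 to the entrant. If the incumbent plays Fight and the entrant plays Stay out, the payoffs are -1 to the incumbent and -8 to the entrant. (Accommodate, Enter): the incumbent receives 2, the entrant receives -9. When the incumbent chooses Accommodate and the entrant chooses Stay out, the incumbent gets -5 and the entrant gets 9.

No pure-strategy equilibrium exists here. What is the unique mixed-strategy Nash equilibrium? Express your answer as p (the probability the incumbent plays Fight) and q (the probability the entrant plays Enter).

p = 6/11, q = 4/7

The entrant's indifference between Enter and Stay out determines the incumbent's mixing probability p:
  the entrant's payoff from Enter: p·7 + (1−p)·(-9) = 16p - 9
  the entrant's payoff from Stay out: p·(-8) + (1−p)·9 = -17p + 9
  16p - 9 = -17p + 9  ⇒  33p = 18  ⇒  p = 6/11.
Set the incumbent's expected payoff from Fight equal to that from Accommodate:
  the incumbent's payoff from Fight: q·(-1) + (1−q)·(-1) = -1
  the incumbent's payoff from Accommodate: q·2 + (1−q)·(-5) = 7q - 5
  -1 = 7q - 5  ⇒  -7q = -4  ⇒  q = 4/7.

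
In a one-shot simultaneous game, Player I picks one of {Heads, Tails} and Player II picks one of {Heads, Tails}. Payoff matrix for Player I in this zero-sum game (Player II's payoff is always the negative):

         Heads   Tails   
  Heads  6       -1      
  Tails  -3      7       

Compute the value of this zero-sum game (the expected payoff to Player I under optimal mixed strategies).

v = 39/17

Player I's indifference between Heads and Tails determines Player II's mixing probability q:
  Player I's payoff from Heads: q·6 + (1−q)·(-1) = 7q - 1
  Player I's payoff from Tails: q·(-3) + (1−q)·7 = -10q + 7
  7q - 1 = -10q + 7  ⇒  17q = 8  ⇒  q = 8/17.
The value is Player I's expected payoff against this mix (using Heads): (8/17)·6 + (9/17)·(-1) = 39/17.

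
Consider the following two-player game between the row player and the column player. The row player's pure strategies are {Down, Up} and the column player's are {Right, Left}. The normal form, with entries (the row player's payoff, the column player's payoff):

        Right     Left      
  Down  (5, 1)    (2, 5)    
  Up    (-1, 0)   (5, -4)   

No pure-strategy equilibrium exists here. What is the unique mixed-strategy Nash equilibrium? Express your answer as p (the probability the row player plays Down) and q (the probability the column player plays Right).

p = 1/2, q = 1/3

Set the column player's expected payoff from Right equal to that from Left:
  the column player's payoff from Right: p·1 + (1−p)·0 = p
  the column player's payoff from Left: p·5 + (1−p)·(-4) = 9p - 4
  p = 9p - 4  ⇒  -8p = -4  ⇒  p = 1/2.
In a mixed equilibrium the row player is indifferent between Down and Up; this condition fixes q.
  the row player's expected payoff from Down: q·5 + (1−q)·2 = 3q + 2
  the row player's expected payoff from Up: q·(-1) + (1−q)·5 = -6q + 5
  3q + 2 = -6q + 5  ⇒  9q = 3  ⇒  q = 1/3.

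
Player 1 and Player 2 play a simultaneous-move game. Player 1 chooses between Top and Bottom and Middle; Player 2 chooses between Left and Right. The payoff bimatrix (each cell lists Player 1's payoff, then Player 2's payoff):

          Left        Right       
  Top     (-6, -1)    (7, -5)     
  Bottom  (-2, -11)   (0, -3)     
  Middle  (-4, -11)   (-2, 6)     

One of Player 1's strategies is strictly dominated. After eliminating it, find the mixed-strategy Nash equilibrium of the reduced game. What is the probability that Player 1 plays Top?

p = 2/3

Player 1's strategy Middle is strictly dominated by Bottom: -2 > -4 and 0 > -2. Eliminate Middle.
In a mixed equilibrium Player 2 is indifferent between Left and Right; this condition fixes p.
  Player 2's payoff from Left: p·(-1) + (1−p)·(-11) = 10p - 11
  Player 2's payoff from Right: p·(-5) + (1−p)·(-3) = -2p - 3
  10p - 11 = -2p - 3  ⇒  12p = 8  ⇒  p = 2/3.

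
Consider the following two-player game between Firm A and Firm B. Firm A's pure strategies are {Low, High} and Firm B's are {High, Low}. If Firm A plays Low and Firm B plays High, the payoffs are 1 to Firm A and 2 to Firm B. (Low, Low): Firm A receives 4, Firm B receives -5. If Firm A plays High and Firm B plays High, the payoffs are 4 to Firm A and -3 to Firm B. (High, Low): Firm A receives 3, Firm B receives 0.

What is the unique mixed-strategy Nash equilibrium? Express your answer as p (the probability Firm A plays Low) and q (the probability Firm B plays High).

Firm A's mix must leave Firm B indifferent between High and Low.
  Firm B's expected payoff from High: p·2 + (1−p)·(-3) = 5p - 3
  Firm B's expected payoff from Low: p·(-5) + (1−p)·0 = -5p
  5p - 3 = -5p  ⇒  10p = 3  ⇒  p = 3/10.
Firm B's mix must leave Firm A indifferent between Low and High.
  Firm A's payoff from Low: q·1 + (1−q)·4 = -3q + 4
  Firm A's payoff from High: q·4 + (1−q)·3 = q + 3
  -3q + 4 = q + 3  ⇒  -4q = -1  ⇒  q = 1/4.

p = 3/10, q = 1/4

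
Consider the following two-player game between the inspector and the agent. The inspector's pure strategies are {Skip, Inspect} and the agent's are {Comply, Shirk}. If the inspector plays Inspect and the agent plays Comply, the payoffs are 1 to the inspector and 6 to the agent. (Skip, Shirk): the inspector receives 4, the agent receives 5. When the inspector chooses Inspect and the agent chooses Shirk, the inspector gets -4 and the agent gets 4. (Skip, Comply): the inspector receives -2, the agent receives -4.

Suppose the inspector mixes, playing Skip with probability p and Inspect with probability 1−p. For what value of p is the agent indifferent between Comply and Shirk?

The inspector's mix must leave the agent indifferent between Comply and Shirk.
  the agent's payoff to Comply: p·(-4) + (1−p)·6 = -10p + 6
  the agent's payoff to Shirk: p·5 + (1−p)·4 = p + 4
  -10p + 6 = p + 4  ⇒  -11p = -2  ⇒  p = 2/11.

p = 2/11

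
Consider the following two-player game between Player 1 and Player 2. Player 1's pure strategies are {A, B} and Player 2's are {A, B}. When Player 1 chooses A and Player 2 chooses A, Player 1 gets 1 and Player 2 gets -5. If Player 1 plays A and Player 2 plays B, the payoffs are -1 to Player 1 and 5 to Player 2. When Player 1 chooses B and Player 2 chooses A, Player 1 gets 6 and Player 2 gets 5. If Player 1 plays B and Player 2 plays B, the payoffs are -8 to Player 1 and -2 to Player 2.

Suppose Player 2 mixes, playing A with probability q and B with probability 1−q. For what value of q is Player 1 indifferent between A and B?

q = 7/12

In a mixed equilibrium Player 1 is indifferent between A and B; this condition fixes q.
  Player 1's expected payoff from A: q·1 + (1−q)·(-1) = 2q - 1
  Player 1's expected payoff from B: q·6 + (1−q)·(-8) = 14q - 8
  2q - 1 = 14q - 8  ⇒  -12q = -7  ⇒  q = 7/12.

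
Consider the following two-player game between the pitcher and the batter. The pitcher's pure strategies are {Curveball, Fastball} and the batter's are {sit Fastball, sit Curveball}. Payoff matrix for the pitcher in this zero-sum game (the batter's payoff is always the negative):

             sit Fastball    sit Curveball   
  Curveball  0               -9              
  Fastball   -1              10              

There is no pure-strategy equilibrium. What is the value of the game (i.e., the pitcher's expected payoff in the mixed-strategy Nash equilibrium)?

v = -9/20

In a mixed equilibrium the pitcher is indifferent between Curveball and Fastball; this condition fixes q.
  the pitcher's expected payoff from Curveball: q·0 + (1−q)·(-9) = 9q - 9
  the pitcher's expected payoff from Fastball: q·(-1) + (1−q)·10 = -11q + 10
  9q - 9 = -11q + 10  ⇒  20q = 19  ⇒  q = 19/20.
The value is the pitcher's expected payoff against this mix (using Curveball): (19/20)·0 + (1/20)·(-9) = -9/20.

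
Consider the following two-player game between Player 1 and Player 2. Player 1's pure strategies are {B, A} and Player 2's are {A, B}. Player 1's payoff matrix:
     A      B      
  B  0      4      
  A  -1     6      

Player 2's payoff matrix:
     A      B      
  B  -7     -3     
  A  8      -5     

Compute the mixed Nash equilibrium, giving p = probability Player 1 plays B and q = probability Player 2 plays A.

Player 2's indifference between A and B determines Player 1's mixing probability p:
  Player 2's expected payoff from A: p·(-7) + (1−p)·8 = -15p + 8
  Player 2's expected payoff from B: p·(-3) + (1−p)·(-5) = 2p - 5
  -15p + 8 = 2p - 5  ⇒  -17p = -13  ⇒  p = 13/17.
For Player 1 to be willing to mix, Player 1 must be indifferent between B and A, which pins down Player 2's mix.
  Player 1's payoff to B: q·0 + (1−q)·4 = -4q + 4
  Player 1's payoff to A: q·(-1) + (1−q)·6 = -7q + 6
  -4q + 4 = -7q + 6  ⇒  3q = 2  ⇒  q = 2/3.

p = 13/17, q = 2/3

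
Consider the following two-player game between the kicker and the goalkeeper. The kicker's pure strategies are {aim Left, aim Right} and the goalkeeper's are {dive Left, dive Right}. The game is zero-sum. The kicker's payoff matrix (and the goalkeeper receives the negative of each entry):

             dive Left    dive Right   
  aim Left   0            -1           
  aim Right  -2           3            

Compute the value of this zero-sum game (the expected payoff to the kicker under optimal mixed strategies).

v = -1/3

In a mixed equilibrium the kicker is indifferent between aim Left and aim Right; this condition fixes q.
  the kicker's payoff to aim Left: q·0 + (1−q)·(-1) = q - 1
  the kicker's payoff to aim Right: q·(-2) + (1−q)·3 = -5q + 3
  q - 1 = -5q + 3  ⇒  6q = 4  ⇒  q = 2/3.
The value is the kicker's expected payoff against this mix (using aim Left): (2/3)·0 + (1/3)·(-1) = -1/3.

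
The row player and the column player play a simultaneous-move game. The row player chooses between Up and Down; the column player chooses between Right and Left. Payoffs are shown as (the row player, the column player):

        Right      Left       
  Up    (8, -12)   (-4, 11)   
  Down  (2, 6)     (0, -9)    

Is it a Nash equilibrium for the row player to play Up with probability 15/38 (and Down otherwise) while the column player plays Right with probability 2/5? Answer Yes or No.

Check the column player's indifference given the row player's mix p = 15/38:
  payoff from Right = -21/19; payoff from Left = -21/19 — equal.
Check the row player's indifference given the column player's mix q = 2/5:
  payoff from Up = 4/5; payoff from Down = 4/5 — equal.
Both players are indifferent, so neither can profitably deviate.

Yes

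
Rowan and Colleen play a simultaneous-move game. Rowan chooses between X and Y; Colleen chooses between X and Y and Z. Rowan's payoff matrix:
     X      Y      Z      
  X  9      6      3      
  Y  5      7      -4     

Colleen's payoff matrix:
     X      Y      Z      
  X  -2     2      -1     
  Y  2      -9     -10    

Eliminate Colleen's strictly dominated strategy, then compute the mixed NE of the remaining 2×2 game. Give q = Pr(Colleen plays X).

Colleen's strategy Z is strictly dominated by Y: 2 > -1 and -9 > -10. Eliminate Z.
In a mixed equilibrium Rowan is indifferent between X and Y; this condition fixes q.
  Rowan's payoff to X: q·9 + (1−q)·6 = 3q + 6
  Rowan's payoff to Y: q·5 + (1−q)·7 = -2q + 7
  3q + 6 = -2q + 7  ⇒  5q = 1  ⇒  q = 1/5.

q = 1/5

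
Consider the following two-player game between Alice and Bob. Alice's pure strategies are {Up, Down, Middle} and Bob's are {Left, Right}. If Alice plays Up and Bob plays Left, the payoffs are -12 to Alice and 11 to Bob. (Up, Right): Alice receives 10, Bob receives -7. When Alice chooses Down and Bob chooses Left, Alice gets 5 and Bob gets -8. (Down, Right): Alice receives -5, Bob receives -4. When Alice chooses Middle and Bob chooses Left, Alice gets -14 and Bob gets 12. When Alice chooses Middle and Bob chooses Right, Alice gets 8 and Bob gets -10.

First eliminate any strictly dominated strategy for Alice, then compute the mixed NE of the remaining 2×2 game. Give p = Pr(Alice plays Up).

Alice's strategy Middle is strictly dominated by Up: -12 > -14 and 10 > 8. Eliminate Middle.
In a mixed equilibrium Bob is indifferent between Left and Right; this condition fixes p.
  Bob's payoff from Left: p·11 + (1−p)·(-8) = 19p - 8
  Bob's payoff from Right: p·(-7) + (1−p)·(-4) = -3p - 4
  19p - 8 = -3p - 4  ⇒  22p = 4  ⇒  p = 2/11.

p = 2/11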